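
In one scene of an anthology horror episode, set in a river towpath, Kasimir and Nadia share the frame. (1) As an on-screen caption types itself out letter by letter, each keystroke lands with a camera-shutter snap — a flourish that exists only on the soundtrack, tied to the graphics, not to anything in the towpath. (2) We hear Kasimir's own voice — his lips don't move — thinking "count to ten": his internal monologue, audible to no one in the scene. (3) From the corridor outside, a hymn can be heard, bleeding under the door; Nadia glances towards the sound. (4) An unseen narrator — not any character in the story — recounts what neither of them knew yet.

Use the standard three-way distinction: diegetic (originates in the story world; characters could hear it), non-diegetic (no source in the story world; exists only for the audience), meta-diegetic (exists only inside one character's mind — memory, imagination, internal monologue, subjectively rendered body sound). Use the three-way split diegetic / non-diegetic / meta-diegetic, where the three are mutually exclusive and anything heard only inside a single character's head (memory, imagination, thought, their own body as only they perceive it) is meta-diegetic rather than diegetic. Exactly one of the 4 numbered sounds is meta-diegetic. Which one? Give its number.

2

Sound (1): the caption isn't part of the story world, so neither is the sound tied to it, so non-diegetic.
Sound (2): Kasimir's thought-voice: a private mental sound no other character can hear, so meta-diegetic.
(3) is diegetic: off-screen diegetic: the source is out of frame but still in the story's space.
(4) is non-diegetic: commentary laid over the scene from outside the fiction.
Only (2) is meta-diegetic.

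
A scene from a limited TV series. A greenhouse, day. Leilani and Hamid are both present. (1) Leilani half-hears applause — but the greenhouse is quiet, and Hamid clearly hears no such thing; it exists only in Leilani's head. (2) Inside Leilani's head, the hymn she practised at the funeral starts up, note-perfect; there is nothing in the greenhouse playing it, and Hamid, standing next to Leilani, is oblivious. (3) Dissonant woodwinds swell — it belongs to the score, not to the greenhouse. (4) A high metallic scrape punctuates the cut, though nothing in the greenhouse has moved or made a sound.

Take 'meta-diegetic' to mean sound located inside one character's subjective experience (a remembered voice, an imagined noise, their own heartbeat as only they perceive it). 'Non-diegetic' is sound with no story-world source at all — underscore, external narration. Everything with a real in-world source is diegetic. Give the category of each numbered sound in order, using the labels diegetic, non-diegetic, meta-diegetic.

meta-diegetic, meta-diegetic, non-diegetic, non-diegetic

(1) is meta-diegetic: Leilani alone 'hears' it — an imagined sound, not present in the space.
(2) is meta-diegetic: remembered music, private to Leilani — Hamid is oblivious because it isn't in the room.
(3) nothing in the greenhouse produces it and the characters don't hear it — pure soundtrack → non-diegetic.
(4) an editorial stinger — it belongs to the cut, not the story world → non-diegetic.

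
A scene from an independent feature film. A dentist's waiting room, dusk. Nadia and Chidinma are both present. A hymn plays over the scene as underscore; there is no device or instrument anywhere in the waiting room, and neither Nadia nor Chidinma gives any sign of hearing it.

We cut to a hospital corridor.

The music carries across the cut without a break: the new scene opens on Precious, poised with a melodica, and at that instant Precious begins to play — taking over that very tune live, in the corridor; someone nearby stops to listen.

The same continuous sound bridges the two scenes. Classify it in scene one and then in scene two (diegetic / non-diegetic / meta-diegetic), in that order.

Scene one: there's no in-world source anywhere and no character hears it — underscore for the audience only → non-diegetic.
Scene two: from the moment Precious starts playing, the tune is being performed on a melodica inside the story world and another character hears it → diegetic.

non-diegetic, diegetic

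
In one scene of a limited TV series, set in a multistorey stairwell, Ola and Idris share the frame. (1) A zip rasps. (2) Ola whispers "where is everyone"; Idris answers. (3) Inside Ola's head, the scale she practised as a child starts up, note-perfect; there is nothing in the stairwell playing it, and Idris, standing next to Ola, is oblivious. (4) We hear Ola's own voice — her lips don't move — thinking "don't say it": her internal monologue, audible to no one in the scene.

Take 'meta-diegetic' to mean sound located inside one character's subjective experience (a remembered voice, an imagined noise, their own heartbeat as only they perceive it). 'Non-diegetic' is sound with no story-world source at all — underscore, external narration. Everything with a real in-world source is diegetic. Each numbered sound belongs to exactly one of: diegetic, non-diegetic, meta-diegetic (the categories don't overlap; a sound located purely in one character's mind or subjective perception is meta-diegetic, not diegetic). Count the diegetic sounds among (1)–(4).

2

(1) is diegetic: a zip is a real object/event in the scene's world.
Sound (2): on-screen dialogue — Ola speaks and Idris is there to hear, so diegetic.
Sound (3): it lives in Ola's subjectivity, not in the stairwell, so meta-diegetic.
Sound (4): it's Ola's unspoken thought, heard only by the audience via her subjectivity, so meta-diegetic.
Diegetic: (1), (2) — that's 2.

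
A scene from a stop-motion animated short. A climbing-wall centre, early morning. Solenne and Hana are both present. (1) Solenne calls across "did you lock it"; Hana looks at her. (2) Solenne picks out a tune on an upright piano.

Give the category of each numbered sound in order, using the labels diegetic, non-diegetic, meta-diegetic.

diegetic, diegetic

(1) on-screen dialogue — Solenne speaks and Hana is there to hear → diegetic.
(2) is diegetic: the instrument and the performer are both in the scene.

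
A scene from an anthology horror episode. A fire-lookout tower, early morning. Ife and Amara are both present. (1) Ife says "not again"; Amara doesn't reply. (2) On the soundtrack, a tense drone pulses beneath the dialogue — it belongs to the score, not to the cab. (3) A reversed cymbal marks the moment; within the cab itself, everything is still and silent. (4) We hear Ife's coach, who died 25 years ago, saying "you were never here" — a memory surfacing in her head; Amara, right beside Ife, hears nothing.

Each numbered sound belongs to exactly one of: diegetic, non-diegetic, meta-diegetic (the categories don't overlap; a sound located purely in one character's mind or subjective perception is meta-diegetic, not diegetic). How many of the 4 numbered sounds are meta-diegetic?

1

(1) spoken by a character present in the story world → diegetic.
(2) nothing in the cab produces it and the characters don't hear it — pure soundtrack → non-diegetic.
(3) it's a sound-design accent with no in-world source; no one in the scene can hear it → non-diegetic.
(4) it's Ife's recollection rendered as sound; the other character can't hear it → meta-diegetic.
So 1 of the 4 is meta-diegetic: (4).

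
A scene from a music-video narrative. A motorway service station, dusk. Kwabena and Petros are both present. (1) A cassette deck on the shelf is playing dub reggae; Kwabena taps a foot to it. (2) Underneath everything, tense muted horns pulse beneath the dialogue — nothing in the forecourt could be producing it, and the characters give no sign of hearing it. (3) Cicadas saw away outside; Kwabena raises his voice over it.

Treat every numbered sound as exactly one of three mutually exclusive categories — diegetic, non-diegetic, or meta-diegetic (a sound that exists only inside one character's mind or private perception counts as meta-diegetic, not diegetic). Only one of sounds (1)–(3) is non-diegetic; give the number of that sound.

(1) a cassette deck is a physical source in the scene and Kwabena reacts to it → diegetic.
(2) score with no on-screen or off-screen source; it exists for the audience alone → non-diegetic.
Sound (3): ambient/room sound belonging to the story's physical space, so diegetic.
Only (2) is non-diegetic.

2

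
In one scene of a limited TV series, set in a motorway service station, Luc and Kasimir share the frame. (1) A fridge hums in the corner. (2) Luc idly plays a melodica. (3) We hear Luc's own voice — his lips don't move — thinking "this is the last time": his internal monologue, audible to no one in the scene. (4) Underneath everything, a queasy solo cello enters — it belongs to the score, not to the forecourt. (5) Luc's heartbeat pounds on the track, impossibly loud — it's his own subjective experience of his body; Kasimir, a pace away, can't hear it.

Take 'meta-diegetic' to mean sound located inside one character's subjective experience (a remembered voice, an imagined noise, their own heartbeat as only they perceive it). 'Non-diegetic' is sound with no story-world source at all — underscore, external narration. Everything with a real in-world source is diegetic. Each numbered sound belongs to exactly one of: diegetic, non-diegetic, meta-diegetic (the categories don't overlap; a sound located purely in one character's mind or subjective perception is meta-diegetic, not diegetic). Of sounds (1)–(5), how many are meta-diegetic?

(1) it's the actual ambient sound of the location → diegetic.
(2) Luc is producing the music live, in the story world → diegetic.
(3) Luc's thought-voice: a private mental sound no other character can hear → meta-diegetic.
Sound (4): score with no on-screen or off-screen source; it exists for the audience alone, so non-diegetic.
Sound (5): point-of-audition from inside Luc's body; not a sound in the room, so meta-diegetic.
So 2 of the 5 are meta-diegetic: (3), (5).

2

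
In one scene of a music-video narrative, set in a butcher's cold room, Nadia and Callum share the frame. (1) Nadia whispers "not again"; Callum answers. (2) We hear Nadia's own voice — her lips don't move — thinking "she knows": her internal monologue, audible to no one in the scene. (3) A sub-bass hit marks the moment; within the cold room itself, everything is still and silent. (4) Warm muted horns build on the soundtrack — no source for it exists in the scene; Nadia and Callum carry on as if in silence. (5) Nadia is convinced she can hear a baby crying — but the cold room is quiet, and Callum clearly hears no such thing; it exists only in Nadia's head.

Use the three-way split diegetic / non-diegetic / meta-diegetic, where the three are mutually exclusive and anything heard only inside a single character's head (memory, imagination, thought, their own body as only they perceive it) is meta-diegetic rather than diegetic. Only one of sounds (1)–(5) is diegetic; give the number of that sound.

Sound (1): Nadia is a character speaking aloud in the scene, so diegetic.
(2) is meta-diegetic: internal monologue — inside Nadia's mind, not spoken into the scene.
(3) is non-diegetic: nothing in the scene produces it; it's an accent added for the audience.
(4) is non-diegetic: nothing in the cold room produces it and the characters don't hear it — pure soundtrack.
(5) the sound is imagined by Nadia; nothing in the story world is producing it and Callum can't hear it → meta-diegetic.
Only (1) is diegetic.

1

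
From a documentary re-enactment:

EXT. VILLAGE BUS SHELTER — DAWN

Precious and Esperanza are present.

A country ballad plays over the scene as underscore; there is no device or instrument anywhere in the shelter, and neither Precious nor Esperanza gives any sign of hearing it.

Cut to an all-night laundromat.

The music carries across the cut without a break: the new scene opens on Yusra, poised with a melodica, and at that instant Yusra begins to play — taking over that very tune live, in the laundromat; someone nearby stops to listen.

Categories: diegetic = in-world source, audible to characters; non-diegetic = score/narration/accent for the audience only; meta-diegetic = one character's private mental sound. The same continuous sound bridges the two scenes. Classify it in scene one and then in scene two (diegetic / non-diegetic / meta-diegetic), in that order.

Scene one: there's no in-world source anywhere and no character hears it — underscore for the audience only → non-diegetic.
Scene two: from the moment Yusra starts playing, the tune is being performed on a melodica inside the story world and another character hears it → diegetic.

non-diegetic, diegetic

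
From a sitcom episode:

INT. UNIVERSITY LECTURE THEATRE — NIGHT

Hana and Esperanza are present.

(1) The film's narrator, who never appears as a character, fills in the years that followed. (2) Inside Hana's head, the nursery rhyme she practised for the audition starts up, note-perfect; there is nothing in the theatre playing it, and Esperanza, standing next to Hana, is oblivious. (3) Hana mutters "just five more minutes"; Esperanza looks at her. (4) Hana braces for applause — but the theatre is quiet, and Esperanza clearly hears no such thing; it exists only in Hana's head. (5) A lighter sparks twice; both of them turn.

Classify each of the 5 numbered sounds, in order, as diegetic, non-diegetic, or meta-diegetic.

non-diegetic, meta-diegetic, diegetic, meta-diegetic, diegetic

(1) commentary laid over the scene from outside the fiction → non-diegetic.
(2) is meta-diegetic: it lives in Hana's subjectivity, not in the theatre.
(3) is diegetic: on-screen dialogue — Hana speaks and Esperanza is there to hear.
(4) Hana alone 'hears' it — an imagined sound, not present in the space → meta-diegetic.
Sound (5): a lighter is a real object/event in the scene's world, so diegetic.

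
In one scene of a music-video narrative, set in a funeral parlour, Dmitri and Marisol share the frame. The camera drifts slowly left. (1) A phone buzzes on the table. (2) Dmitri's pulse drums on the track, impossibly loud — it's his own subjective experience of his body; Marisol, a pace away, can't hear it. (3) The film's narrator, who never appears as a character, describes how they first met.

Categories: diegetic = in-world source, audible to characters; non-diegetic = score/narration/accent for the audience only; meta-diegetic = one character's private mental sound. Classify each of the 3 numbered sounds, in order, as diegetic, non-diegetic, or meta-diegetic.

diegetic, meta-diegetic, non-diegetic

(1) is diegetic: a phone is a real object/event in the scene's world.
(2) it's Dmitri's internal bodily sensation rendered as sound; only Dmitri 'hears' it → meta-diegetic.
(3) is non-diegetic: the narrator exists outside the story world, addressing only the audience.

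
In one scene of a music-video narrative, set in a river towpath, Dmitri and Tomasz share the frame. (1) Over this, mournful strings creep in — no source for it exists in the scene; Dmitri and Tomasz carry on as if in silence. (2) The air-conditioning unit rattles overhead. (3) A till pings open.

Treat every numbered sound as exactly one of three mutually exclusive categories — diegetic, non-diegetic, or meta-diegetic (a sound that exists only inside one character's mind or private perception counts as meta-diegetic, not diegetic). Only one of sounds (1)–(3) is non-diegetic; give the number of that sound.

1

(1) is non-diegetic: it has no source in the story world and no character can hear it — it's underscore.
(2) is diegetic: it's the actual ambient sound of the location.
Sound (3): an in-world source (a till); characters could hear it, so diegetic.
Only (1) is non-diegetic.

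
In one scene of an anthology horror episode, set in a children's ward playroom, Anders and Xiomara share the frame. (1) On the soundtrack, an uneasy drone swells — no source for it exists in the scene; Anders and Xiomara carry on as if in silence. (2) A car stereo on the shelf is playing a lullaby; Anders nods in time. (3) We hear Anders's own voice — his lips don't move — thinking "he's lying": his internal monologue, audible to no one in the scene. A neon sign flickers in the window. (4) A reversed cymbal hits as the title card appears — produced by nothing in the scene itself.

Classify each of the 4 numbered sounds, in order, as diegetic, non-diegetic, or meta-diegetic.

Sound (1): score with no on-screen or off-screen source; it exists for the audience alone, so non-diegetic.
(2) a car stereo is a physical source in the scene and Anders reacts to it → diegetic.
(3) is meta-diegetic: it's Anders's unspoken thought, heard only by the audience via his subjectivity.
(4) is non-diegetic: an editorial stinger — it belongs to the cut, not the story world.

non-diegetic, diegetic, meta-diegetic, non-diegetic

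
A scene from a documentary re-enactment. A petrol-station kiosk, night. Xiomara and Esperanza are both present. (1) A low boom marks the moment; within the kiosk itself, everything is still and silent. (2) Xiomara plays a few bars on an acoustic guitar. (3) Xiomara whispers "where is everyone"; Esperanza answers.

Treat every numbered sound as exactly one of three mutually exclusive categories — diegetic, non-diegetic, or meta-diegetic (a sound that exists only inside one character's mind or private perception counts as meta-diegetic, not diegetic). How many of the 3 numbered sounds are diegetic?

Sound (1): it's a sound-design accent with no in-world source; no one in the scene can hear it, so non-diegetic.
(2) is diegetic: the instrument and the performer are both in the scene.
(3) on-screen dialogue — Xiomara speaks and Esperanza is there to hear → diegetic.
So 2 of the 3 are diegetic: (2), (3).

2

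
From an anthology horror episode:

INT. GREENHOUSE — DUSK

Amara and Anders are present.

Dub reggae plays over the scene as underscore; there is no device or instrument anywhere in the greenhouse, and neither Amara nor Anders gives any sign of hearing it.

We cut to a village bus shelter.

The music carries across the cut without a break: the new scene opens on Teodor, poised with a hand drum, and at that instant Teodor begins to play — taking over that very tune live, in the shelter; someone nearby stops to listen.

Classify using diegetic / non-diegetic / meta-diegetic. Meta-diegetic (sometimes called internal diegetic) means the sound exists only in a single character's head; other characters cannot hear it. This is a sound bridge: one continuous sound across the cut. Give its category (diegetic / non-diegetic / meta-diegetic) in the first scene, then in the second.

Scene one: there's no in-world source anywhere and no character hears it — underscore for the audience only → non-diegetic.
Scene two: from the moment Teodor starts playing, the tune is being performed on a hand drum inside the story world and another character hears it → diegetic.

non-diegetic, diegetic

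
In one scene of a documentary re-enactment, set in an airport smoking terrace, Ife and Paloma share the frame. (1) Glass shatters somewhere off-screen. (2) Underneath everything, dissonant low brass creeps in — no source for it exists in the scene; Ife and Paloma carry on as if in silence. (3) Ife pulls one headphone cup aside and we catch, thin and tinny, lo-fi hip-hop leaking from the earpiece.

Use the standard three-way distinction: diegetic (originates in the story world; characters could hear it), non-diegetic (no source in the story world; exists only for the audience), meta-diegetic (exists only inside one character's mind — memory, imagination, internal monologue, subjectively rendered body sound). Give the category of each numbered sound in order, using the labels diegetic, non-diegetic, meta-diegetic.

diegetic, non-diegetic, diegetic

Sound (1): an in-world source (glass); characters could hear it, so diegetic.
Sound (2): nothing in the terrace produces it and the characters don't hear it — pure soundtrack, so non-diegetic.
(3) it's leaking from a physical pair of headphones in the scene → diegetic.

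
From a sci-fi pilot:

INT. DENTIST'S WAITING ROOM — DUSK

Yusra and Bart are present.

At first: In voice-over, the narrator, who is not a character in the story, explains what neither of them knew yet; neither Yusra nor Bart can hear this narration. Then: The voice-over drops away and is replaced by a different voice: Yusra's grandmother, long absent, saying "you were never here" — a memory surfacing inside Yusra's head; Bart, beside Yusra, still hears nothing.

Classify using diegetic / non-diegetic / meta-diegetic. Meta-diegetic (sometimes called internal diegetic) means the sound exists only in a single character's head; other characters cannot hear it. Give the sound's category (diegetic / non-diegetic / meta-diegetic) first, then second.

non-diegetic, meta-diegetic

First: the external narrator addresses only the audience — outside the story world → non-diegetic.
Second: the replacement voice is a memory inside Yusra's mind specifically → meta-diegetic.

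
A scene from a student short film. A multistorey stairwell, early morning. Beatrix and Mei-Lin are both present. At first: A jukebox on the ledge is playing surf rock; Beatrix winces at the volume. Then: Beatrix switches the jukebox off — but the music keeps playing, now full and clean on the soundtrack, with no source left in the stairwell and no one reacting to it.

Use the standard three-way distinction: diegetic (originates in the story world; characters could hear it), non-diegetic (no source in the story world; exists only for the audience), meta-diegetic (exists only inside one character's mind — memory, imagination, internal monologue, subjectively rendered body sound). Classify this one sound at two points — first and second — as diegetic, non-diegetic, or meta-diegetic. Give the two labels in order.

First: a jukebox is a real in-scene source and Beatrix reacts to it → diegetic.
Second: there is no longer any in-world source and no one can hear it — it has become underscore → non-diegetic.

diegetic, non-diegetic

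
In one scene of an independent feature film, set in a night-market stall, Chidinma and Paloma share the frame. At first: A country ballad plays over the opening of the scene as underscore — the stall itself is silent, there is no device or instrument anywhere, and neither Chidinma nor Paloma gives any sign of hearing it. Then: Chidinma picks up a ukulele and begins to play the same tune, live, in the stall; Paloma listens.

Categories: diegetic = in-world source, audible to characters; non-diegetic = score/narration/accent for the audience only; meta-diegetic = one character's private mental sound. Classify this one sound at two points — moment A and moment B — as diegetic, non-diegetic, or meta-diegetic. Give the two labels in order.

non-diegetic, diegetic

Moment A: no in-world source exists and no character can hear it — underscore → non-diegetic.
Moment B: a ukulele is now a real source in the story world and the characters hear it → diegetic.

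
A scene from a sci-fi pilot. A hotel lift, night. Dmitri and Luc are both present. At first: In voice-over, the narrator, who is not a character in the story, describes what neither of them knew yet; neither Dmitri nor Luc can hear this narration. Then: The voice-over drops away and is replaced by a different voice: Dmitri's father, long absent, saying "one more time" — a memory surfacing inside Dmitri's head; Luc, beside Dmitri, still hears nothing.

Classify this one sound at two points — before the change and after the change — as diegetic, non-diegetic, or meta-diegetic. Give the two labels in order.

Before the change: the external narrator addresses only the audience — outside the story world → non-diegetic.
After the change: the replacement voice is a memory inside Dmitri's mind specifically → meta-diegetic.

non-diegetic, meta-diegetic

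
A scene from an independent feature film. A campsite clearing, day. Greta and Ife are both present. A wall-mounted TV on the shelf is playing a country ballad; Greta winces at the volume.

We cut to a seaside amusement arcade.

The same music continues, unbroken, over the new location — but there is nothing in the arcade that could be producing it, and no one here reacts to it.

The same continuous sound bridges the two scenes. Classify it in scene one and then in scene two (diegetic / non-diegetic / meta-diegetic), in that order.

diegetic, non-diegetic

Scene one: a wall-mounted TV is an on-screen source and Greta reacts to it → diegetic.
Scene two: there is no source in the arcade and no one hears it — it's now underscore → non-diegetic.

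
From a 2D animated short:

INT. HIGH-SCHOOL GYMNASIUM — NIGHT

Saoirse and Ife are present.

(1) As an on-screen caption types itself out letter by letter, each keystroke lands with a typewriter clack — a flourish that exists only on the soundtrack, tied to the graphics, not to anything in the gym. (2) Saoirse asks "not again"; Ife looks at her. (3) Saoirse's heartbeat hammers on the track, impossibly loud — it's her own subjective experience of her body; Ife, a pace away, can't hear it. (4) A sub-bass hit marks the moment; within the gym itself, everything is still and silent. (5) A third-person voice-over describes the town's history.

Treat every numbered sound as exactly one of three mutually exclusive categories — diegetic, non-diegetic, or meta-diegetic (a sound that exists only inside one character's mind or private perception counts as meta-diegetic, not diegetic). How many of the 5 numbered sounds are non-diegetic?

3

Sound (1): sound married to a title/caption — outside the diegesis by definition, so non-diegetic.
Sound (2): on-screen dialogue — Saoirse speaks and Ife is there to hear, so diegetic.
(3) point-of-audition from inside Saoirse's body; not a sound in the room → meta-diegetic.
(4) is non-diegetic: it's a sound-design accent with no in-world source; no one in the scene can hear it.
Sound (5): external voice-over — not a character, not heard by anyone in the scene, so non-diegetic.
Non-diegetic: (1), (4), (5) — that's 3.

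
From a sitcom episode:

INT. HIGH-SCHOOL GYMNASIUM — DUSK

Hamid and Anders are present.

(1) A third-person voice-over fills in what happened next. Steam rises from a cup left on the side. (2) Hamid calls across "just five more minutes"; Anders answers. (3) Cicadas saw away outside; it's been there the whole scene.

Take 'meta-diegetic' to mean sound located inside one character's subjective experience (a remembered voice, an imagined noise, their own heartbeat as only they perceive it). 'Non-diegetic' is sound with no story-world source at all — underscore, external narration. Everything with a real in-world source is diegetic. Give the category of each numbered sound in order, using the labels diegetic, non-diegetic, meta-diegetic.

non-diegetic, diegetic, diegetic

Sound (1): external voice-over — not a character, not heard by anyone in the scene, so non-diegetic.
(2) on-screen dialogue — Hamid speaks and Anders is there to hear → diegetic.
(3) is diegetic: it's the actual ambient sound of the location.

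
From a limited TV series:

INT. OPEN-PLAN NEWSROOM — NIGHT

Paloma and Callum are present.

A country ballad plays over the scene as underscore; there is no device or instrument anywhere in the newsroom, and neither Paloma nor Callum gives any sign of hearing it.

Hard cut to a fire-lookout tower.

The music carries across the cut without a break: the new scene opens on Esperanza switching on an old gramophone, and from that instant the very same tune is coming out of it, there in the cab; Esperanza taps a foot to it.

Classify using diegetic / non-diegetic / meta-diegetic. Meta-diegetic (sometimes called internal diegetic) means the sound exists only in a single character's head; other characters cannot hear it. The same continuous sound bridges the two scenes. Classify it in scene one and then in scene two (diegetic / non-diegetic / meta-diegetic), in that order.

non-diegetic, diegetic

Scene one: there's no in-world source anywhere and no character hears it — underscore for the audience only → non-diegetic.
Scene two: once Esperanza turns on an old gramophone, the music has a real source in the story world and Esperanza reacts to it → diegetic.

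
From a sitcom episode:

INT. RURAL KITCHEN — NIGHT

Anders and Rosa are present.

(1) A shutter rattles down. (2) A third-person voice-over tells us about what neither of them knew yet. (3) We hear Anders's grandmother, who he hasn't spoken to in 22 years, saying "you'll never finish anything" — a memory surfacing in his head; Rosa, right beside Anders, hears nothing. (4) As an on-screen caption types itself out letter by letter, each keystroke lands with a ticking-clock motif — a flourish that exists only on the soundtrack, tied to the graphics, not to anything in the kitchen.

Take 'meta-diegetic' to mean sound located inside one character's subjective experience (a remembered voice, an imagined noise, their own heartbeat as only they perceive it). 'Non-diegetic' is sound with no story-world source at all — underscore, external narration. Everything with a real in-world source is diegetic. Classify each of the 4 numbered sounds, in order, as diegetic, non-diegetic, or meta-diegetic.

diegetic, non-diegetic, meta-diegetic, non-diegetic

(1) is diegetic: a shutter is a real object/event in the scene's world.
Sound (2): external voice-over — not a character, not heard by anyone in the scene, so non-diegetic.
(3) a remembered line, private to Anders — not present in the room, not audible to Rosa → meta-diegetic.
(4) it accompanies on-screen graphics, not anything inside the story world → non-diegetic.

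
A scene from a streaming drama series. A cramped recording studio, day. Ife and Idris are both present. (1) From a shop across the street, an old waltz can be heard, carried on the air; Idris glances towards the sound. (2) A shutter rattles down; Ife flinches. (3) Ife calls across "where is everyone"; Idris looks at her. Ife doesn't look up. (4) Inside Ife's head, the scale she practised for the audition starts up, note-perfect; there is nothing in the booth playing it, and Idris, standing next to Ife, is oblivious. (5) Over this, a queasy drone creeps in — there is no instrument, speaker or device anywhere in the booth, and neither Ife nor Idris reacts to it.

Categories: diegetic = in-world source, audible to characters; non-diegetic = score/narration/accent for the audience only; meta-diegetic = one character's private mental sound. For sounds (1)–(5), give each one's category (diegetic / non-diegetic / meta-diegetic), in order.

diegetic, diegetic, diegetic, meta-diegetic, non-diegetic

(1) it's coming from a shop across the street — a location within the story world — and Idris reacts → diegetic.
(2) the sound comes from a shutter physically present in the location → diegetic.
(3) on-screen dialogue — Ife speaks and Idris is there to hear → diegetic.
Sound (4): the music is a memory playing inside Ife's mind alone; no real-world source, Idris can't hear it, so meta-diegetic.
(5) is non-diegetic: nothing in the booth produces it and the characters don't hear it — pure soundtrack.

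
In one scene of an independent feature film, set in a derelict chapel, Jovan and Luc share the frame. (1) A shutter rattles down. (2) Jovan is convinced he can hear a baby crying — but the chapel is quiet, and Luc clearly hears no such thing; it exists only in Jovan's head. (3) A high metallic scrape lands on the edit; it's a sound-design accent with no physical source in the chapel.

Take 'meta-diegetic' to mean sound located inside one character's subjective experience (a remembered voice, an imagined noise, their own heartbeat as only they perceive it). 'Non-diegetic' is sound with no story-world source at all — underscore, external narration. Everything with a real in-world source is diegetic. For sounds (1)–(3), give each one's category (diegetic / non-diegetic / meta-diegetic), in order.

Sound (1): the sound comes from a shutter physically present in the location, so diegetic.
Sound (2): Jovan alone 'hears' it — an imagined sound, not present in the space, so meta-diegetic.
Sound (3): nothing in the scene produces it; it's an accent added for the audience, so non-diegetic.

diegetic, meta-diegetic, non-diegetic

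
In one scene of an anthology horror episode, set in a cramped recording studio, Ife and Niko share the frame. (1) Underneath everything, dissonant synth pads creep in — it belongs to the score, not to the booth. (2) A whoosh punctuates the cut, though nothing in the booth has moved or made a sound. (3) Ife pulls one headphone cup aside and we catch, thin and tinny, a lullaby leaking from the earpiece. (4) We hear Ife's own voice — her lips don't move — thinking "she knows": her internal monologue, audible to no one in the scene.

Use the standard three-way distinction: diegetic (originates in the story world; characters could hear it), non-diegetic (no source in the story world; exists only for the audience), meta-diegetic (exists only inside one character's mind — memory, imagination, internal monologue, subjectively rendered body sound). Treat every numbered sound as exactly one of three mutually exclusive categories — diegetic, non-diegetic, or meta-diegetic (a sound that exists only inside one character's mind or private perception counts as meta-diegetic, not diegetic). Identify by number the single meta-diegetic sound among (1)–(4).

4

(1) it has no source in the story world and no character can hear it — it's underscore → non-diegetic.
(2) an editorial stinger — it belongs to the cut, not the story world → non-diegetic.
(3) the headphones are an on-screen source → diegetic.
(4) is meta-diegetic: it's Ife's unspoken thought, heard only by the audience via her subjectivity.
Only (4) is meta-diegetic.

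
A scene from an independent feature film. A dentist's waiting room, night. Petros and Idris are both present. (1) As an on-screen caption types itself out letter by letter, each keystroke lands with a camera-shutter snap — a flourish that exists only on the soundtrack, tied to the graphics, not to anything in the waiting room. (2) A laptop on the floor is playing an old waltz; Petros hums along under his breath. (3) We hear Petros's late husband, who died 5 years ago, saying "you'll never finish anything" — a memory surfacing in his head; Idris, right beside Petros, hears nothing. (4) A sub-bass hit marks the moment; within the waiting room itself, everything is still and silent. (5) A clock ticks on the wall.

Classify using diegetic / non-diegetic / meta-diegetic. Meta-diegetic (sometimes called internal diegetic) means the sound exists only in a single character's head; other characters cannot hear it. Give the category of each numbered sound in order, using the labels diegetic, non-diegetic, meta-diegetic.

non-diegetic, diegetic, meta-diegetic, non-diegetic, diegetic

Sound (1): sound married to a title/caption — outside the diegesis by definition, so non-diegetic.
(2) is diegetic: a laptop is a physical source in the scene and Petros reacts to it.
(3) a remembered line, private to Petros — not present in the room, not audible to Idris → meta-diegetic.
Sound (4): an editorial stinger — it belongs to the cut, not the story world, so non-diegetic.
(5) the sound comes from a clock physically present in the location → diegetic.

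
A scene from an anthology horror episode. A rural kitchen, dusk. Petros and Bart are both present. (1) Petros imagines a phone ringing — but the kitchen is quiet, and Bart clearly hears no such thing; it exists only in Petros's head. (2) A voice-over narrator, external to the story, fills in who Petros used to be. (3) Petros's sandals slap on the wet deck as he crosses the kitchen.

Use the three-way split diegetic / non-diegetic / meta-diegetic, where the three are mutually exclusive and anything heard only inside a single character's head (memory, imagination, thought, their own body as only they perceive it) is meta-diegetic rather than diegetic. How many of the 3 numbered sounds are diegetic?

(1) Petros alone 'hears' it — an imagined sound, not present in the space → meta-diegetic.
(2) is non-diegetic: the narrator exists outside the story world, addressing only the audience.
Sound (3): it's the physical sound of Petros moving in the space, so diegetic.
So 1 of the 3 is diegetic: (3).

1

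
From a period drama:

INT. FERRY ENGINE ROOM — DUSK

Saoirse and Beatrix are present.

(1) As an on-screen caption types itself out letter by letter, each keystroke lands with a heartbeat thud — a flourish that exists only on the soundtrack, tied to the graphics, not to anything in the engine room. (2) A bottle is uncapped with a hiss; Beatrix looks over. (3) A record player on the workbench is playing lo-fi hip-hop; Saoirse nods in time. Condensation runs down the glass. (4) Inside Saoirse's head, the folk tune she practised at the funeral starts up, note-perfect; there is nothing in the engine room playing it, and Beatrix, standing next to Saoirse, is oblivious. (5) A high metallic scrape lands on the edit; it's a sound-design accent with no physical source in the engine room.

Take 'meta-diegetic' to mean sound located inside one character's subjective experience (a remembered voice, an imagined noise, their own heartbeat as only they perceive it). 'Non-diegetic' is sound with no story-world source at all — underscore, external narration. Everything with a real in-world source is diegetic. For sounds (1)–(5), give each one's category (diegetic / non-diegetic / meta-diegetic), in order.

(1) is non-diegetic: sound married to a title/caption — outside the diegesis by definition.
(2) is diegetic: the sound comes from a bottle physically present in the location.
(3) source music from a record player, which exists in the story world → diegetic.
(4) is meta-diegetic: remembered music, private to Saoirse — Beatrix is oblivious because it isn't in the room.
(5) is non-diegetic: nothing in the scene produces it; it's an accent added for the audience.

non-diegetic, diegetic, diegetic, meta-diegetic, non-diegetic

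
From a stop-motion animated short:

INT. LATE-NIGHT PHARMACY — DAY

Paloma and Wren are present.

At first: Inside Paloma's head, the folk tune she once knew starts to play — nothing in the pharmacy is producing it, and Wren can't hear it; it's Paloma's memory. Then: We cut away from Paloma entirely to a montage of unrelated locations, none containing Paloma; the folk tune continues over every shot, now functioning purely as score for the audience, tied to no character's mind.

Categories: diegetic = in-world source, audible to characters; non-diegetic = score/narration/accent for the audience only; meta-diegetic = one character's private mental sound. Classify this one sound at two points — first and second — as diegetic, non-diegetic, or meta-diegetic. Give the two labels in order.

meta-diegetic, non-diegetic

First: the music lives inside Paloma's mind alone; Wren can't hear it → meta-diegetic.
Second: once it plays over shots Paloma isn't in, detached from any character's subjectivity, it's conventional underscore → non-diegetic.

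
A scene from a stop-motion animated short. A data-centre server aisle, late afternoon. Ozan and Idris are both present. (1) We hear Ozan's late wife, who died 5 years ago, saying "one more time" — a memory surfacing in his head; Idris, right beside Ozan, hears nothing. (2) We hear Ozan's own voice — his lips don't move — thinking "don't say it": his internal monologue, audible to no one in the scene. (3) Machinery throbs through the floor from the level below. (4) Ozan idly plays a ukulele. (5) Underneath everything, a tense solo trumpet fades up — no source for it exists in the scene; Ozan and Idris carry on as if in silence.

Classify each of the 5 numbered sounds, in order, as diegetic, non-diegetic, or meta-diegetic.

(1) it's Ozan's recollection rendered as sound; the other character can't hear it → meta-diegetic.
Sound (2): it's Ozan's unspoken thought, heard only by the audience via his subjectivity, so meta-diegetic.
(3) is diegetic: machinery is part of the location's real environment.
(4) is diegetic: the instrument and the performer are both in the scene.
(5) is non-diegetic: score with no on-screen or off-screen source; it exists for the audience alone.

meta-diegetic, meta-diegetic, diegetic, diegetic, non-diegetic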